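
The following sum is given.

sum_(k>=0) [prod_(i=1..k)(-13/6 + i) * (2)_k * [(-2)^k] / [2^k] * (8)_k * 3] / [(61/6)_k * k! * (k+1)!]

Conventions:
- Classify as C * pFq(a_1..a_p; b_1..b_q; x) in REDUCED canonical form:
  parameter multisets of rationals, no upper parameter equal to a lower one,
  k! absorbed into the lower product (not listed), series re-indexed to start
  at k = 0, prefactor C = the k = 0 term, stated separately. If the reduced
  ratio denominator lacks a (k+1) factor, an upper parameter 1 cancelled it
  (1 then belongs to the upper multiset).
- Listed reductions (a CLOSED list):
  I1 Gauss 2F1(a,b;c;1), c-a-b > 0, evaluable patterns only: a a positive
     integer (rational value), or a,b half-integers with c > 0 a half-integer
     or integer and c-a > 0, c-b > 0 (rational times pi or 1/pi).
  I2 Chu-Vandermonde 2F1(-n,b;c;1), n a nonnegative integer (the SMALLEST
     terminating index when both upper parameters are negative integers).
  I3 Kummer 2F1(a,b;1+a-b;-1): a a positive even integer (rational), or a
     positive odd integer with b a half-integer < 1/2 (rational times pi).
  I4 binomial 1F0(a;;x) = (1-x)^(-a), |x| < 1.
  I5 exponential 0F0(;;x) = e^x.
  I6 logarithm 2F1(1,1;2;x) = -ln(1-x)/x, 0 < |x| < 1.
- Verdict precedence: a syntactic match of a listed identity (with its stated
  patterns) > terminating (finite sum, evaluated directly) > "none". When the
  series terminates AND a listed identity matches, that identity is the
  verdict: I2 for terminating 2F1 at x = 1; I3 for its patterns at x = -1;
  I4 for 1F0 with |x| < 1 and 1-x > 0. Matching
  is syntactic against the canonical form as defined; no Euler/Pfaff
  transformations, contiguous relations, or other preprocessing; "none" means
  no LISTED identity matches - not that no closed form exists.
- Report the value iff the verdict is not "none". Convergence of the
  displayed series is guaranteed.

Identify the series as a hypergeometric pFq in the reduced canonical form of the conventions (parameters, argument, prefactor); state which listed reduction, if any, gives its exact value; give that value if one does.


Prefactor 3, argument -1: 2F1 with upper {-7/6, 8} over lower {61/6}. Verdict: Kummer's theorem (I3) matches (x = -1; c = 61/6 equals 1+a-b for upper {-7/6, 8}: listed pattern). Its exact value is 122507/20736.

First insight: t_0 being 3, the running product (C = 3) telescopes to a rising factorial.
Step ratio: r(k) = (-1) * (k-7/6) (k+8) / [(k+61/6) (k+1)] ; factor over Q: parameters, x = (-1), and C = 3.


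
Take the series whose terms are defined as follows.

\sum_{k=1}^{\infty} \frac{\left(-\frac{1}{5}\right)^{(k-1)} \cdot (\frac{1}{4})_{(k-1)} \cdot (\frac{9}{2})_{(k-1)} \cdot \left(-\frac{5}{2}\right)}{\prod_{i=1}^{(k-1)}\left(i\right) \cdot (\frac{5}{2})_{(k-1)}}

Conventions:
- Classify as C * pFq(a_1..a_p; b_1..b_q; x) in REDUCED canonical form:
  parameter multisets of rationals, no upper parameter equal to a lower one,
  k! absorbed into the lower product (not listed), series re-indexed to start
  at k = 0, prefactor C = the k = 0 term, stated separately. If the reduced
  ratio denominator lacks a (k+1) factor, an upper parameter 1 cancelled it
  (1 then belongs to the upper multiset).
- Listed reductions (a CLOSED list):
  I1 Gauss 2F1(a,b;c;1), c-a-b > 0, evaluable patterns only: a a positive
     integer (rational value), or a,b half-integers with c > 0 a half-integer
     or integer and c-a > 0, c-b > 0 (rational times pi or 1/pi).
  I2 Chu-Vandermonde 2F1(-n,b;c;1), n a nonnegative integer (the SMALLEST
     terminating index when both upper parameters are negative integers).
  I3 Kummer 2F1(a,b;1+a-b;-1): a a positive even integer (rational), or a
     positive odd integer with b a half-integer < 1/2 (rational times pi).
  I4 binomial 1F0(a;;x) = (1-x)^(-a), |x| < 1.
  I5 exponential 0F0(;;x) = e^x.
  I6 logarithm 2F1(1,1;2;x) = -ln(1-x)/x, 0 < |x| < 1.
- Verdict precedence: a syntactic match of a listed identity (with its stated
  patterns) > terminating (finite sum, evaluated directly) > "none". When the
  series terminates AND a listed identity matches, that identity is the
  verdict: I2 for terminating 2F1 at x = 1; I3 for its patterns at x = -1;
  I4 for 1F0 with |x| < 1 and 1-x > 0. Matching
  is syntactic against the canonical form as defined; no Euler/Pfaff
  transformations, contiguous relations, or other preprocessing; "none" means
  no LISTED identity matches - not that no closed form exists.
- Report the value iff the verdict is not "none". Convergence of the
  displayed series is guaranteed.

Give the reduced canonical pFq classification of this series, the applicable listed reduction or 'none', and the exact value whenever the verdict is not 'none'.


At argument -\frac{1}{5}: a 2F1 with upper {\frac{1}{4}, \frac{9}{2}}, lower {\frac{5}{2}}, scaled by C = -\frac{5}{2}. Verdict: none - this 2F1 at x = -\frac{1}{5} matches no listed pattern, and upper {\frac{1}{4}, \frac{9}{2}} holds no stopper.

The tell: x = -\frac{1}{5} and the product of the first k integers (C = -5/2) is k!.
Term ratio: r(k) = -\frac{1}{5} * (k+\frac{1}{4}) (k+\frac{9}{2}) / [(k+\frac{5}{2}) (k+1)] - poly over poly, x = -\frac{1}{5} from leading terms; C = -\frac{5}{2} at k = 0.


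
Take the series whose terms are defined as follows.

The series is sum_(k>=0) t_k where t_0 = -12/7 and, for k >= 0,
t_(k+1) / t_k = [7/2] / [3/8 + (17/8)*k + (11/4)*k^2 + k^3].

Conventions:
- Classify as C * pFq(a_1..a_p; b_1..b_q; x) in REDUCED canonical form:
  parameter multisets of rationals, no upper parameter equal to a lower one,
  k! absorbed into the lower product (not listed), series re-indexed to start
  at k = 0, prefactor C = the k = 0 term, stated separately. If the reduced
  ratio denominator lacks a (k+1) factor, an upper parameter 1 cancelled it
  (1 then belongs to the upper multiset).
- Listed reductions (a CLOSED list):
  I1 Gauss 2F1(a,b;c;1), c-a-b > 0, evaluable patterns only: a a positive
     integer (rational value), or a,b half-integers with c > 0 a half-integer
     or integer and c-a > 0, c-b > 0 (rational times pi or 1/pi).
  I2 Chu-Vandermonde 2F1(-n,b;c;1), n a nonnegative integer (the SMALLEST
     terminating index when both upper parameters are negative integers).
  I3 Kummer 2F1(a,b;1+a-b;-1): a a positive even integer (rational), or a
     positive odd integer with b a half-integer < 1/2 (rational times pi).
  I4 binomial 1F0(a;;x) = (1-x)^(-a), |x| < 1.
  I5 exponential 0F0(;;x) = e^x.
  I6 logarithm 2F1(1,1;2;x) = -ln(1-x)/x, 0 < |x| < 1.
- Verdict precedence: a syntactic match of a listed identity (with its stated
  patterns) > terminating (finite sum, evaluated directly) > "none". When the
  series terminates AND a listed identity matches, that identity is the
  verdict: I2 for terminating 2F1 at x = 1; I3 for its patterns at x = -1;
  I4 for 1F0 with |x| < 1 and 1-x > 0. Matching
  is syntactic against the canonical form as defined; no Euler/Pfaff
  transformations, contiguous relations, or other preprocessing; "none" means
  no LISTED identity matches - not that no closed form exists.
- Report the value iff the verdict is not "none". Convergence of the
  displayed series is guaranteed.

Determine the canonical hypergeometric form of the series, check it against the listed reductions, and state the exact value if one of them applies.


The tell: x = (7/2) and roots of the ratio polynomials (prefactor -12/7) are the negated parameters.
Ratio: r(k) = (7/2) * 1 / [(k+1/4) (k+3/2) (k+1)] - poly over poly, x = (7/2) from leading terms; C = -12/7 at k = 0.

Canonical form: C = -12/7 times 0F2 with upper {-}, lower {1/4, 3/2}, x = 7/2. Verdict: no listed reduction: x = 7/2 and upper {-} fail every I1-I6 pattern.


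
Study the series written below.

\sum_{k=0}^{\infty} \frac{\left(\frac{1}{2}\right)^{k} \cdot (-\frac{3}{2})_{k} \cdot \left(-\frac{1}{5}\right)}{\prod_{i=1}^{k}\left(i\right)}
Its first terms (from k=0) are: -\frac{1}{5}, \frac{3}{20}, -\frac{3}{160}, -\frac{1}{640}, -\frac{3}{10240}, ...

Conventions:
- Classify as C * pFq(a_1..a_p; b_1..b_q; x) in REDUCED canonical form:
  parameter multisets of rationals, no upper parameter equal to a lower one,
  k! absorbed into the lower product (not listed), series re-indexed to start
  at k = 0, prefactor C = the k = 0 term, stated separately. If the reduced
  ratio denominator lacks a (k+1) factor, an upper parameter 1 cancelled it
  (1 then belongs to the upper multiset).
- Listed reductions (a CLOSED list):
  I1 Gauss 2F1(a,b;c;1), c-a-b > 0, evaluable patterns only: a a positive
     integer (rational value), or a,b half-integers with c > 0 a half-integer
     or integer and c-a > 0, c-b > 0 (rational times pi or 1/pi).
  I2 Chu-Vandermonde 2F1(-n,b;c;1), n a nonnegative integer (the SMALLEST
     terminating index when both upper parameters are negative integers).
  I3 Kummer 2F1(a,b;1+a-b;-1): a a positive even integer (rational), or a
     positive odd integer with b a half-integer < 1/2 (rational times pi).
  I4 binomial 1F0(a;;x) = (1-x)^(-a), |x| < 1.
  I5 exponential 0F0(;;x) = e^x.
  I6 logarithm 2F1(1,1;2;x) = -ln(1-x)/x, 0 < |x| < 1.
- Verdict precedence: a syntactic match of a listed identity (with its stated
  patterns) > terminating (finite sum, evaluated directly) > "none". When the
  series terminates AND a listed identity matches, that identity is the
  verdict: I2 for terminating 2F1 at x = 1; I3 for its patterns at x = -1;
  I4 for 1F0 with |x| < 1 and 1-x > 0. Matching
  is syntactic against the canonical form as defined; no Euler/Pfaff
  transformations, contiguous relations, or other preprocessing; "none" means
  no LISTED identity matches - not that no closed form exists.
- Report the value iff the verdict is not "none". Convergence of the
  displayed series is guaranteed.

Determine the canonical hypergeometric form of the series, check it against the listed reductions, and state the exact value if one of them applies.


This is -\frac{1}{5} * 1F0(-\frac{3}{2}; -; \frac{1}{2}) in reduced canonical form. Verdict: this is the binomial series (I4) (the 1F0 binomial series: exponent 3/2, x = \frac{1}{2}). Its exact value is \left(-\frac{1}{5}\right) \cdot \left(\frac{1}{2}\right)^{\frac{3}{2}}.

The tell: with t_0 = -\frac{1}{5}, the product of the first k integers (prefactor -1/5) is k!.
Ratio: r(k) = \frac{1}{2} * (k-\frac{3}{2}) / [(k+1)] - rational; roots negated = parameters, x = \frac{1}{2}, C = -\frac{1}{5}.


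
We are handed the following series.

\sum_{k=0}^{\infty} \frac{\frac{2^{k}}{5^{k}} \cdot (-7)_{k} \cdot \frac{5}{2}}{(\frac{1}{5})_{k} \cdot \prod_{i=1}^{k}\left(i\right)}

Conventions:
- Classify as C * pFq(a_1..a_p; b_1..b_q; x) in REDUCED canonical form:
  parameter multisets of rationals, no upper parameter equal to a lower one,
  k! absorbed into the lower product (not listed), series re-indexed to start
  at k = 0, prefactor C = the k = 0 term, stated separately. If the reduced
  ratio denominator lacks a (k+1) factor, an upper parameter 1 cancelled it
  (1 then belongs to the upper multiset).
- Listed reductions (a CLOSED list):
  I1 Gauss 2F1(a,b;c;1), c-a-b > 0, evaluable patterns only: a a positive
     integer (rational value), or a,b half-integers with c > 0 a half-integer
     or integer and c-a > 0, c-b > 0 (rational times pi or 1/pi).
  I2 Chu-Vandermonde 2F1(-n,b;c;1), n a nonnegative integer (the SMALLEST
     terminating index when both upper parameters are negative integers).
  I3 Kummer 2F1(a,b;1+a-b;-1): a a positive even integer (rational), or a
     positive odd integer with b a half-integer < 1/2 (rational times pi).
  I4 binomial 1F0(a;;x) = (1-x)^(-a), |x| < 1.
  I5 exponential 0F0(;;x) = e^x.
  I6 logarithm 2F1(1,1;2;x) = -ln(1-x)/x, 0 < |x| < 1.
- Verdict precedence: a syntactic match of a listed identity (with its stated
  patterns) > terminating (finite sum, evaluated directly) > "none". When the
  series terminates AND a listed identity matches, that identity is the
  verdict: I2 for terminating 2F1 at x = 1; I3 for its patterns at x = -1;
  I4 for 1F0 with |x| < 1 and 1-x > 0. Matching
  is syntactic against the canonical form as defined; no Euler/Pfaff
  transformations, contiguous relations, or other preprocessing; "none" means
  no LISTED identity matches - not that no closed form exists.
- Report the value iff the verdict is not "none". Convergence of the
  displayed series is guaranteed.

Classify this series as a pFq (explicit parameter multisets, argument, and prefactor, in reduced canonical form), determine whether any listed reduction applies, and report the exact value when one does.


Reduced: x = \frac{2}{5}, 1F1, upper = {-7}, lower = {\frac{1}{5}}, C = \frac{5}{2}. Verdict: terminating - upper -7 stops the sum at k = 7; the 8 terms are added exactly. Hence: -\frac{7656865}{1117116}.

Key step: t_0 = \frac{5}{2} here, and the product of the first k integers (C = 5/2) is k!.
Consecutive-term ratio: r(k) = \frac{2}{5} * (k-7) / [(k+\frac{1}{5}) (k+1)] - rational; roots negated = parameters, x = \frac{2}{5}, C = \frac{5}{2}.


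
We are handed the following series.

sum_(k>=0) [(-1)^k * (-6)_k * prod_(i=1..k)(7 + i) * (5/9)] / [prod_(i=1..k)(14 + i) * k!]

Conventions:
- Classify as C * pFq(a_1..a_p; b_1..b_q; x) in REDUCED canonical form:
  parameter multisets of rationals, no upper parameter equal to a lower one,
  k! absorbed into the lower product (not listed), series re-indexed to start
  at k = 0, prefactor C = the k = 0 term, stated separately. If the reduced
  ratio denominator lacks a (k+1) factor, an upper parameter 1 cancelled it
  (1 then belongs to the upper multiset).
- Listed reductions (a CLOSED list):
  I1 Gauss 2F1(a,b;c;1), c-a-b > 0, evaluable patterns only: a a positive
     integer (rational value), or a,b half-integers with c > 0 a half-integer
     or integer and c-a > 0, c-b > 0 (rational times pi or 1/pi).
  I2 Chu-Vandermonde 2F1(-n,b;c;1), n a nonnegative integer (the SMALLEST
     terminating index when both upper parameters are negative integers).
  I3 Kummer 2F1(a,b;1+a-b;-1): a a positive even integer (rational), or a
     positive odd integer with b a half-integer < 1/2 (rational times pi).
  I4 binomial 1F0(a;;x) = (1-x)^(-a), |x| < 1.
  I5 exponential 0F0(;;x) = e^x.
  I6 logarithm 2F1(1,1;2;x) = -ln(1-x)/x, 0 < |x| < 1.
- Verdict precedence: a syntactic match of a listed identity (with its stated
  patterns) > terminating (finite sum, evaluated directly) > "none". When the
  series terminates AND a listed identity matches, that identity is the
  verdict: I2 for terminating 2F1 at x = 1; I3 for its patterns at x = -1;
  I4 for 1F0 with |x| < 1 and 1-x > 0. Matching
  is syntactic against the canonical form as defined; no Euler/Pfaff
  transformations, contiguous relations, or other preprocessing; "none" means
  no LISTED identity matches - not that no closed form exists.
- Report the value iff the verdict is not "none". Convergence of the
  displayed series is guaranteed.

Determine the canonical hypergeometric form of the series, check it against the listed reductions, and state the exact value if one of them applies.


Structural cue: t_0 = 5/9 here, and the running product (C = 5/9) telescopes to a rising factorial.
Term ratio: r(k) = (-1) * (k-6) (k+8) / [(k+15) (k+1)] - rational; roots negated = parameters, x = (-1), C = 5/9.

Prefactor 5/9, argument -1: 2F1 with upper {-6, 8} over lower {15}. Verdict (x = -1): Kummer's theorem (I3) applies (x = -1; c = 15 equals 1+a-b for upper {-6, 8}: listed pattern). Its exact value is 143/18.


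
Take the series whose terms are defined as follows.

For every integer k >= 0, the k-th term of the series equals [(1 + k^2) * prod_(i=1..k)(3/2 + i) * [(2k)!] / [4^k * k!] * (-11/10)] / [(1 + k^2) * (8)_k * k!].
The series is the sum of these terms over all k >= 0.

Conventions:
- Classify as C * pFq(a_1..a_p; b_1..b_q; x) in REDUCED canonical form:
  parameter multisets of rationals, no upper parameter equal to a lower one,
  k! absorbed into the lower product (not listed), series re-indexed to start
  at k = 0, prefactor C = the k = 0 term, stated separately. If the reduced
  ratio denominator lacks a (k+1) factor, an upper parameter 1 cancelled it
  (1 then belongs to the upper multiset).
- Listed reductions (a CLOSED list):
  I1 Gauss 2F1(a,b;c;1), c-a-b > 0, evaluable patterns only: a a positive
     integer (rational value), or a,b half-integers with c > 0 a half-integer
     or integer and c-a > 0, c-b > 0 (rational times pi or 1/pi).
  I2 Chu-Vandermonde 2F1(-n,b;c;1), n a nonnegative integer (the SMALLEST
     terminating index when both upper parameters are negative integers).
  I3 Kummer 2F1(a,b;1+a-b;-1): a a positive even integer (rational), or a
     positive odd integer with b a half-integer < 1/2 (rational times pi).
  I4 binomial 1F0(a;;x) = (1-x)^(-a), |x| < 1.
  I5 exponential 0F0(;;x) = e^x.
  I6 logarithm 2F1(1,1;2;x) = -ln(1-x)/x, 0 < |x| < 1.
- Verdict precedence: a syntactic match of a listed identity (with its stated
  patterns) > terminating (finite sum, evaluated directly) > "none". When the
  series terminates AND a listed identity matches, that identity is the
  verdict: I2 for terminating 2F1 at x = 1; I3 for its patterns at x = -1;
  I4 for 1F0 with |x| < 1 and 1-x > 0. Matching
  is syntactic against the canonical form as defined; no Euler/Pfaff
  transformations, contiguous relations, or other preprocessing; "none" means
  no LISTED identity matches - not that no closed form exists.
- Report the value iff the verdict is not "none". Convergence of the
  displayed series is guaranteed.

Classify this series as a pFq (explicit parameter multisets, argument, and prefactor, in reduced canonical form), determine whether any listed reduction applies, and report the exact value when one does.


Classification (C = -11/10): 2F1 with upper {1/2, 5/2}, lower {8}, argument x = 1. Verdict (x = 1): the half-integer Gauss pattern (I1) applies (x = 1; upper {1/2, 5/2} half-integers, c = 8 in the evaluable pattern). Hence: (-262144/61425) / pi.

The tell: from the first term -11/10: striking the common factor k^2 + 1 reduces the term (C = -11/10, x = 1).
Ratio: r(k) = 1 * (k+1/2) (k+5/2) / [(k+8) (k+1)] - rational; roots negated = parameters, x = 1, C = -11/10.


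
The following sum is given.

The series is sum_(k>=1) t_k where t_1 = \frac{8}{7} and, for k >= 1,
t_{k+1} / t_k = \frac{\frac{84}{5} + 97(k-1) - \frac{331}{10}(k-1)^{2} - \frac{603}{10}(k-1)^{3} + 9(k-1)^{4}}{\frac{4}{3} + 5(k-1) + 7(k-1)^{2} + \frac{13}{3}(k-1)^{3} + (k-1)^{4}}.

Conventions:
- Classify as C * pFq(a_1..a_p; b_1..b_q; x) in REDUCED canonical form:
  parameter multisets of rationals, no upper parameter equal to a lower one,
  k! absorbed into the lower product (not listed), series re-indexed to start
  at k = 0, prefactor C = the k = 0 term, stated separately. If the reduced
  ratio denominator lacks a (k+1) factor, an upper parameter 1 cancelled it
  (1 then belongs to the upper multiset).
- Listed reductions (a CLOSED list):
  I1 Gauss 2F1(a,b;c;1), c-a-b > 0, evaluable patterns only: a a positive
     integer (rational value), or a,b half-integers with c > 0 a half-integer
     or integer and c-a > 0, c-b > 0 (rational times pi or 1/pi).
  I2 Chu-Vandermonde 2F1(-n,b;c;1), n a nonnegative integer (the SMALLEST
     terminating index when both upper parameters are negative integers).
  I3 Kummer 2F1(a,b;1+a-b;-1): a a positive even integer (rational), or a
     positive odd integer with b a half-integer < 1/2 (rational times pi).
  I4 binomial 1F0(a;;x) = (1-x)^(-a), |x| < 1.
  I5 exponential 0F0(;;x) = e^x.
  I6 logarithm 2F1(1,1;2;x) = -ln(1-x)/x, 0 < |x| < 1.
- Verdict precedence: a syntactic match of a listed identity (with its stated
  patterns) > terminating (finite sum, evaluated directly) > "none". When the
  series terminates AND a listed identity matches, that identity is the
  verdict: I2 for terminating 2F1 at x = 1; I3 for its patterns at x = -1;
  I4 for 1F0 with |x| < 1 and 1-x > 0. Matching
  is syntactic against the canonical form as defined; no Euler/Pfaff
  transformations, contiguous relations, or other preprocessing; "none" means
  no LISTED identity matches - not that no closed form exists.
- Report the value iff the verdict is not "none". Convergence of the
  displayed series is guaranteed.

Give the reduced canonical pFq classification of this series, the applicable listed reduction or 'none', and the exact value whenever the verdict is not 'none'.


At argument 9: a 3F2 with upper {-7, -\frac{6}{5}, \frac{1}{6}}, lower {1, 1}, scaled by C = \frac{8}{7}. Verdict: terminating. With -7 upstairs the series is a 8-term polynomial sum; evaluated term by term. Its exact value is -\frac{10722663073}{70000000}.

First insight: t_0 = \frac{8}{7} here, and roots of the ratio polynomials (prefactor 8/7) are the negated parameters.
Consecutive-term ratio: r(k) = 9 * (k-7) (k-\frac{6}{5}) (k+\frac{1}{6}) / [(k+1) (k+1) (k+1)] - rational in k, leading ratio 9; with t_0 = \frac{8}{7}, classification follows.


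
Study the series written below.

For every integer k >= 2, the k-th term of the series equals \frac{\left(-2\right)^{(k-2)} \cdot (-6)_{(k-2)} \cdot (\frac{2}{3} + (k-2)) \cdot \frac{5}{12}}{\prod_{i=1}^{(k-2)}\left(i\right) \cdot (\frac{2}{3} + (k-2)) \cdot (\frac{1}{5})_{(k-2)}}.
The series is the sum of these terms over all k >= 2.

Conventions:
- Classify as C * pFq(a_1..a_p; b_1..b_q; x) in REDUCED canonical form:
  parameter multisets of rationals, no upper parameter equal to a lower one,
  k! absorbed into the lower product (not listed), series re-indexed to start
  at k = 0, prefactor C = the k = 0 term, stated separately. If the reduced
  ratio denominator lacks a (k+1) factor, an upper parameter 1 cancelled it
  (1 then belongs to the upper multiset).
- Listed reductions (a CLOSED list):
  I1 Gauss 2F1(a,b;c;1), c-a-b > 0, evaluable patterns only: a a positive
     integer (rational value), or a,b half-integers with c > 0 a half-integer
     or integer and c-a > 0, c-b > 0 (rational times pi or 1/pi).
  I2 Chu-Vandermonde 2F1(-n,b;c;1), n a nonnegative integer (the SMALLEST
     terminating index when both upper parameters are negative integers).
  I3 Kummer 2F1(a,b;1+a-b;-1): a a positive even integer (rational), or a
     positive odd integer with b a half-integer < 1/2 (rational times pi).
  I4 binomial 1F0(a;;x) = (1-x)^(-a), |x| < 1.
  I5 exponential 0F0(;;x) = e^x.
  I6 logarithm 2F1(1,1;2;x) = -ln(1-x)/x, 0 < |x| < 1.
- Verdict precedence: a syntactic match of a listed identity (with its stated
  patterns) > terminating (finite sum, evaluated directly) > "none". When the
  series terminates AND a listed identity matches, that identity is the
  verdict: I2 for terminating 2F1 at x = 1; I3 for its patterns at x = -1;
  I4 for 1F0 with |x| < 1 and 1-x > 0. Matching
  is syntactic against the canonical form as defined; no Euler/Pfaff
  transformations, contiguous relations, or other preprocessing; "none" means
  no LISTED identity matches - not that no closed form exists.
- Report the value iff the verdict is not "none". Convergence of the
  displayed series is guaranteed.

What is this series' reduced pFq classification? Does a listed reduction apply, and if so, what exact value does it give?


With C = \frac{5}{12}: the canonical form is 1F1(-6; \frac{1}{5}; -2). Verdict: terminating - upper parameter -6 makes this a finite sum (last index 6), evaluated exactly. Its exact value is \frac{70708615}{216216}.

The tell: t_0 = \frac{5}{12} here, and k + 2/3 divides numerator and denominator alike; C = 5/12, x = -2 after cancelling.
Adjacent-term ratio: r(k) = -2 * (k-6) / [(k+\frac{1}{5}) (k+1)] ; factor over Q: parameters, x = -2, and C = \frac{5}{12}.


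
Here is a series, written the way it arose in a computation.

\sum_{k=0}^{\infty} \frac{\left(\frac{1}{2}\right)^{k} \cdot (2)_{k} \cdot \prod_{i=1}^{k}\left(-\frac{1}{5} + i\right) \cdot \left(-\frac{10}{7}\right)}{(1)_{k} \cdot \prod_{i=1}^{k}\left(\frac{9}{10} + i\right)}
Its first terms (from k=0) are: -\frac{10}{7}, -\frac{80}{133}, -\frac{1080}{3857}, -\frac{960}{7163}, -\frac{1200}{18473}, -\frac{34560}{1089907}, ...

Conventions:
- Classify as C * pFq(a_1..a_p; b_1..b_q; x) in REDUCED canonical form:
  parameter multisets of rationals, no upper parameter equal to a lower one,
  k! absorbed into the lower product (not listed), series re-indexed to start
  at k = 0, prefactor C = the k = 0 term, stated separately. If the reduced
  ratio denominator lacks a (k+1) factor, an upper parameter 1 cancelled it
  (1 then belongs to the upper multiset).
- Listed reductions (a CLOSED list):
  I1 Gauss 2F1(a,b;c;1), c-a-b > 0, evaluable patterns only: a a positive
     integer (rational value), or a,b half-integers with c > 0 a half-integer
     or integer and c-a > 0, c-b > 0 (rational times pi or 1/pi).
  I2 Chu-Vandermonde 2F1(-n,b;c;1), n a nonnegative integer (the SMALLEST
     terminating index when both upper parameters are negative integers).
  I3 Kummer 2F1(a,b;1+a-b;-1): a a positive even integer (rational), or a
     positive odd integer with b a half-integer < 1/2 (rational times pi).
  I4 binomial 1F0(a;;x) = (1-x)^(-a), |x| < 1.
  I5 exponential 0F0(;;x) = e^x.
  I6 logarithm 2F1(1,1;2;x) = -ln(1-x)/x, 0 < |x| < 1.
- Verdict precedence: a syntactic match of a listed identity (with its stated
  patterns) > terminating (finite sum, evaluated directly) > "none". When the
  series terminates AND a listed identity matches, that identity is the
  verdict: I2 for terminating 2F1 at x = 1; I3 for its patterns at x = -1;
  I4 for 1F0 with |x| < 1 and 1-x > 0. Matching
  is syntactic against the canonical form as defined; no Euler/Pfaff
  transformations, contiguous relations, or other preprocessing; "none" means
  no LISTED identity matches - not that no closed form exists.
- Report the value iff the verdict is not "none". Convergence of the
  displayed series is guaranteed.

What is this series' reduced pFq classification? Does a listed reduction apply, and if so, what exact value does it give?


At argument \frac{1}{2}: a 2F1 with upper {\frac{4}{5}, 2}, lower {\frac{19}{10}}, scaled by C = -\frac{10}{7}. Verdict: none. A 2F1 with upper {\frac{4}{5}, 2} fits none of I1-I6 at x = \frac{1}{2}; the sum runs forever.

The tell: t_0 being -\frac{10}{7}, (1)_k (C = -10/7, x = 1/2) is k! itself.
Consecutive-term ratio: r(k) = \frac{1}{2} * (k+\frac{4}{5}) (k+2) / [(k+\frac{19}{10}) (k+1)] - rational in k. x = \frac{1}{2}; t_0 = -\frac{10}{7}; negate the roots.


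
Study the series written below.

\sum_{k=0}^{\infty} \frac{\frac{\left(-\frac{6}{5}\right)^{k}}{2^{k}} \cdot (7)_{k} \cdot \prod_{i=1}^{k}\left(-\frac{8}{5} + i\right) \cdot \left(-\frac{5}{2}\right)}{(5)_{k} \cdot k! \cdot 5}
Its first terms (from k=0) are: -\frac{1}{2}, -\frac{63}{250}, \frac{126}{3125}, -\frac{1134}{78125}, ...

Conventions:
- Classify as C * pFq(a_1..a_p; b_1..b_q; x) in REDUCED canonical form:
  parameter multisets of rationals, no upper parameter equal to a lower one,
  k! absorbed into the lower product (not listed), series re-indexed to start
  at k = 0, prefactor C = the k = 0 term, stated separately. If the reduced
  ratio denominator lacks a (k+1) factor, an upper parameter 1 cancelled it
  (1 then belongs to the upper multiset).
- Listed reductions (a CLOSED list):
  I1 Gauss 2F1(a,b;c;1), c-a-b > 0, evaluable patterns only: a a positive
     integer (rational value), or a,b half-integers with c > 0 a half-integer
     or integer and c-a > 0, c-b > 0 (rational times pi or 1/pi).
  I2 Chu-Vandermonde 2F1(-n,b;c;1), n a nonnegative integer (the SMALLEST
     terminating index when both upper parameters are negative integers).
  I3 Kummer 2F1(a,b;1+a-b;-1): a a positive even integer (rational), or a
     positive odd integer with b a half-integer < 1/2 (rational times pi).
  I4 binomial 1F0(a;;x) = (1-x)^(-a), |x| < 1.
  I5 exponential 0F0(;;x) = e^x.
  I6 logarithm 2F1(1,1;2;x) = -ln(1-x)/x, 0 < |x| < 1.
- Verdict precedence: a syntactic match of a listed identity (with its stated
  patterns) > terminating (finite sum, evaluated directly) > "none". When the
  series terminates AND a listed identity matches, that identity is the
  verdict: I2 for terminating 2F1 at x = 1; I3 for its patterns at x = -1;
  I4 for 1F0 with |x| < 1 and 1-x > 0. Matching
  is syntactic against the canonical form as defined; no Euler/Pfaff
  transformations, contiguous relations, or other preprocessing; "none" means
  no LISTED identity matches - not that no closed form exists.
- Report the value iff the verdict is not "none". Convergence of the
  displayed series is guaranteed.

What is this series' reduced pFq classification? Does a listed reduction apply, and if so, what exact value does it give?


The series (x = -\frac{3}{5}) is 2F1: upper {-\frac{3}{5}, 7}, lower {5}, prefactor -\frac{1}{2}. Verdict: none (x = -\frac{3}{5}): each listed identity misses the multisets {-\frac{3}{5}, 7} ; {5}.

Key observation: t_0 being -\frac{1}{2}, the running product (C = -1/2, x = -3/5) telescopes to a rising factorial.
Term ratio: r(k) = -\frac{3}{5} * (k-\frac{3}{5}) (k+7) / [(k+5) (k+1)] - rational; roots negated = parameters, x = -\frac{3}{5}, C = -\frac{1}{2}.


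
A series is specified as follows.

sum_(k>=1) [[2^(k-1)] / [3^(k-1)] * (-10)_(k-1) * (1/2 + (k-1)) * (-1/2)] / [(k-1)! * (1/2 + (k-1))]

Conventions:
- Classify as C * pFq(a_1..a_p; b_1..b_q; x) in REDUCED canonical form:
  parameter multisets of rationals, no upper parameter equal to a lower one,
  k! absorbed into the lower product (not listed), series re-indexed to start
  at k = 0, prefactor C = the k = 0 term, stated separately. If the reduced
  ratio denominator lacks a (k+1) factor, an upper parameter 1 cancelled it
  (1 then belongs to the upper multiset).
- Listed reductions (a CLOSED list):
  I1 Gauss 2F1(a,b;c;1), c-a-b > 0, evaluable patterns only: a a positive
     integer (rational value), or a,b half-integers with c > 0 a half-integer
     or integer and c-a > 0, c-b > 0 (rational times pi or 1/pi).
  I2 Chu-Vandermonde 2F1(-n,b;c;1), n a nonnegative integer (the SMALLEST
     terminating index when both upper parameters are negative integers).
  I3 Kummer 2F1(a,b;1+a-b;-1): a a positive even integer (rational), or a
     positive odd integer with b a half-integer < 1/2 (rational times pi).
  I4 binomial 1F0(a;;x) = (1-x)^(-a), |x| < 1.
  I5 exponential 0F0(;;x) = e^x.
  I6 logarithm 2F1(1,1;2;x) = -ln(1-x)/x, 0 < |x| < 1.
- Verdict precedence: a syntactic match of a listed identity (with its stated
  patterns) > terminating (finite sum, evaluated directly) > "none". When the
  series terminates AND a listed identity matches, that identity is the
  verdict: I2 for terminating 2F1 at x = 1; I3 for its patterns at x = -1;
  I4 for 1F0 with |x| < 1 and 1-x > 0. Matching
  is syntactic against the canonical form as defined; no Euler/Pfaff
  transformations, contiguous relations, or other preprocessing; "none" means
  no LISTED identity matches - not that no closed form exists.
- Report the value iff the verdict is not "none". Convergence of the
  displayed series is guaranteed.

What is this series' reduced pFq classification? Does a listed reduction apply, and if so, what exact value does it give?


Classification (C = -1/2): 1F0 with upper {-10}, lower {-}, argument x = 2/3. Verdict: this is the I4 binomial reduction (the 1F0 binomial series: exponent 10, x = 2/3). Exact value: -1/118098.

First insight: x = (2/3) and the two geometric factors (prefactor -1/2) combine into one argument.
Adjacent-term ratio: r(k) = (2/3) * (k-10) / [(k+1)] - poly over poly, x = (2/3) from leading terms; C = -1/2 at k = 0.


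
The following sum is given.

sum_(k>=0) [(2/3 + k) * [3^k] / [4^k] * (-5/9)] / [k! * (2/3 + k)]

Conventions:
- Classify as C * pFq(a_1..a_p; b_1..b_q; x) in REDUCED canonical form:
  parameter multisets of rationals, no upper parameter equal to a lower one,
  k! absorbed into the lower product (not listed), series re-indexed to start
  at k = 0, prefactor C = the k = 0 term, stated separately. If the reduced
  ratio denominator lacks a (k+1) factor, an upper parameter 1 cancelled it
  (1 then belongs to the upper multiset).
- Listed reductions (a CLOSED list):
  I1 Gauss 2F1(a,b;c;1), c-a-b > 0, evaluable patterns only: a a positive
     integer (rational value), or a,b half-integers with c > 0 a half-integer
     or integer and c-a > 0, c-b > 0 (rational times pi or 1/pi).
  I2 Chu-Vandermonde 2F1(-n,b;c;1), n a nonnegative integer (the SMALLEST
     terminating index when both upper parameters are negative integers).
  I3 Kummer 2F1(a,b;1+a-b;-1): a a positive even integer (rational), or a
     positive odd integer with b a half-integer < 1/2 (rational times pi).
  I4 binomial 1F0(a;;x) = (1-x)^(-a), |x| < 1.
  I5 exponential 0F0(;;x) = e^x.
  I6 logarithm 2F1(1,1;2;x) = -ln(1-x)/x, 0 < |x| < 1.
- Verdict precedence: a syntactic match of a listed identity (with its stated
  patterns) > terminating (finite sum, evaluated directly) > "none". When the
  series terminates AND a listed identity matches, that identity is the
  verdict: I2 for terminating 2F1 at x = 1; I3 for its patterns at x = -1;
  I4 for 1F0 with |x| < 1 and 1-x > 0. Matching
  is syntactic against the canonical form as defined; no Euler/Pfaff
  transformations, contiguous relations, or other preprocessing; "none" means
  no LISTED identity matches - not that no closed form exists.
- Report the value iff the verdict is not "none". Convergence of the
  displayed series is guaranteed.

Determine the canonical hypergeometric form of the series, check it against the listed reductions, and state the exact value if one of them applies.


Reduced: x = 3/4, 0F0, upper = {-}, lower = {-}, C = -5/9. Verdict: this is the I5 exponential reduction (the 0F0 exponential series at x = 3/4). Exact value: (-5/9) * e^(3/4).

Key observation: from the first term -5/9: striking the common factor k + 2/3 reduces the term (prefactor -5/9).
Step ratio: r(k) = (3/4) * 1 / [(k+1)] - poly over poly, x = (3/4) from leading terms; C = -5/9 at k = 0.


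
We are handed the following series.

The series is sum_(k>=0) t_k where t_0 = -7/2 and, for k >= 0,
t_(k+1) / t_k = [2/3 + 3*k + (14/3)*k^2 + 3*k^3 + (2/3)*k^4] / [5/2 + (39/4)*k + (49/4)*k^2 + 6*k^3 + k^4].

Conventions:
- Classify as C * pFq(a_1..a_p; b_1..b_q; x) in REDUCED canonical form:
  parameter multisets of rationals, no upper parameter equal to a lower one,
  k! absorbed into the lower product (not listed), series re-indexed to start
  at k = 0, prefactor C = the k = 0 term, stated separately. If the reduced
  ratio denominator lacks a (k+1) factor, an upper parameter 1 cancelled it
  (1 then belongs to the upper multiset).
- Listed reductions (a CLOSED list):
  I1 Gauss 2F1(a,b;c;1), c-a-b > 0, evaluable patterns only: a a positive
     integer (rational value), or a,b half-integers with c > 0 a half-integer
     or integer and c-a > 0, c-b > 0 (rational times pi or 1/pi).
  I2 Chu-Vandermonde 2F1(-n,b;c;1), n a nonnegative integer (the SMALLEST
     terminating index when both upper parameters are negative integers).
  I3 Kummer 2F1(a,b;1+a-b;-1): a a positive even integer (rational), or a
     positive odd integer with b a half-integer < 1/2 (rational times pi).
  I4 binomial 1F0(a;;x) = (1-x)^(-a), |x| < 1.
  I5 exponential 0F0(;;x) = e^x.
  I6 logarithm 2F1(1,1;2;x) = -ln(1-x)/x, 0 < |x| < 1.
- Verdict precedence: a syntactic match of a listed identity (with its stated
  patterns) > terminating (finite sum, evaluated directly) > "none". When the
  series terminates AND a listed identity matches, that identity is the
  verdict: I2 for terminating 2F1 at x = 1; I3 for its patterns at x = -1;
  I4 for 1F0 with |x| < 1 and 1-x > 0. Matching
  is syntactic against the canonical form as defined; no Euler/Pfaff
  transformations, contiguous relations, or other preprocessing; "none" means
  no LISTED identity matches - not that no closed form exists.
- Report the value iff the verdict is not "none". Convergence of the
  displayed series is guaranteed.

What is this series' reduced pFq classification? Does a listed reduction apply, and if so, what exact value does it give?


Canonical form: C = -7/2 times 2F1 with upper {1, 1}, lower {5/2}, x = 2/3. Verdict: none - this 2F1 at x = 2/3 matches no listed pattern, and upper {1, 1} holds no stopper.

Key observation: with t_0 = -7/2, factor the ratio over Q (prefactor -7/2): negated roots = parameters.
Ratio: r(k) = (2/3) * (k+1) (k+1) / [(k+5/2) (k+1)] - rational in k, leading ratio (2/3); with t_0 = -7/2, classification follows.


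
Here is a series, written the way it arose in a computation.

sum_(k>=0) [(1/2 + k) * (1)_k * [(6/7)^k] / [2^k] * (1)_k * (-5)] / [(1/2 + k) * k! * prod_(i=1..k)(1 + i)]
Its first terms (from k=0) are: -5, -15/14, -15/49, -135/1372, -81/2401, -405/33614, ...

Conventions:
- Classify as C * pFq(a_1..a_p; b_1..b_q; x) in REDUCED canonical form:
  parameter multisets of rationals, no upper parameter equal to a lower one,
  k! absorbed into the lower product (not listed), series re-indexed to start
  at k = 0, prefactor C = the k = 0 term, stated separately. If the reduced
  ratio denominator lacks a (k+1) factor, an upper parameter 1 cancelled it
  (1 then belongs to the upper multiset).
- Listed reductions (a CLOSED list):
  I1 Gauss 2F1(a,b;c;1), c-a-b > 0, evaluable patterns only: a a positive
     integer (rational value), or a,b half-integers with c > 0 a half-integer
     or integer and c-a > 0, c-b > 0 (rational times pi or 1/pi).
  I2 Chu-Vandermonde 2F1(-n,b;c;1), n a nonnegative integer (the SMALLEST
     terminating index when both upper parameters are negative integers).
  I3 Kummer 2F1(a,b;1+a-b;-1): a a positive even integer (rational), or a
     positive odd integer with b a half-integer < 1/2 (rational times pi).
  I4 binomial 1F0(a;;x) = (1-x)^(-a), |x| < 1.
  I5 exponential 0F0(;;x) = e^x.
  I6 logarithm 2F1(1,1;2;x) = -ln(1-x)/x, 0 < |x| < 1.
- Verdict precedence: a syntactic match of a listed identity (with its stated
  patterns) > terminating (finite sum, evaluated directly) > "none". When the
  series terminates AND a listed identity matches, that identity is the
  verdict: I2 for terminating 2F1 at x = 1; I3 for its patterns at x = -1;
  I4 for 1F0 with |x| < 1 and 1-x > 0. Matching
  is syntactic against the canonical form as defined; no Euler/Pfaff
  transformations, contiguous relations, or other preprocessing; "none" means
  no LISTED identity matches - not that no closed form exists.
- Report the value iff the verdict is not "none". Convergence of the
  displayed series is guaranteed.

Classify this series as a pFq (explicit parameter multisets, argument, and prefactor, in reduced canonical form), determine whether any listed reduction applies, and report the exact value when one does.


The series (x = 3/7) is 2F1: upper {1, 1}, lower {2}, prefactor -5. Verdict: the logarithmic series (I6) fires (the logarithm: parameters (1,1;2), x = 3/7). Its exact value is (35/3) * ln(4/7).

The tell: from the first term -5: the two k-th powers (C = -5, x = 3/7) combine into one argument.
Consecutive-term ratio: r(k) = (3/7) * (k+1) (k+1) / [(k+2) (k+1)] - rational in k, leading ratio (3/7); with t_0 = -5, classification follows.


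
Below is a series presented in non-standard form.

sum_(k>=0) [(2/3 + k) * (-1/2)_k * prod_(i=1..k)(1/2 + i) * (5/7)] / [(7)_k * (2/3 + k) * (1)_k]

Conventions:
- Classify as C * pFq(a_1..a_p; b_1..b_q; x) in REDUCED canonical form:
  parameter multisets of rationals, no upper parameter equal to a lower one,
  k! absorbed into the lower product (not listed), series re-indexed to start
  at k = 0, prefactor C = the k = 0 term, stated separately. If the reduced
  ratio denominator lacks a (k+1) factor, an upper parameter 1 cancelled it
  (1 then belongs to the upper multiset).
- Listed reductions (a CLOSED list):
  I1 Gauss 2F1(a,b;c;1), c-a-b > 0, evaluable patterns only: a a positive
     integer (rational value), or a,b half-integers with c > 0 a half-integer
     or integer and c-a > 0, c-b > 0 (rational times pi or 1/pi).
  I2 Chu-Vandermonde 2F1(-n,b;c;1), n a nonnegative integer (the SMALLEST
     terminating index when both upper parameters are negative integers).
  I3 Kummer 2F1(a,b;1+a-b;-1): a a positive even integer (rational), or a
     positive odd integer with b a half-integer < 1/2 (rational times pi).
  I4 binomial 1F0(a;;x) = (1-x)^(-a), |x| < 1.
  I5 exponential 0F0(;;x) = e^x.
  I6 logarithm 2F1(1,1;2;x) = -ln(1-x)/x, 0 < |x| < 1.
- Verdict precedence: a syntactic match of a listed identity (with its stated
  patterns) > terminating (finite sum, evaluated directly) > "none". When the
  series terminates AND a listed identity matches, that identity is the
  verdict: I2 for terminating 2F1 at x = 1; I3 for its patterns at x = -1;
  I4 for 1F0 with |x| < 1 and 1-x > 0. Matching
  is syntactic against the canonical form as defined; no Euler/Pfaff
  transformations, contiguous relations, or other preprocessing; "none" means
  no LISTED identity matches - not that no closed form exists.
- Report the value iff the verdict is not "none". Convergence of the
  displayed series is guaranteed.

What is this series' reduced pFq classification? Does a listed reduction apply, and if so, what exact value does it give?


Reduced: x = 1, 2F1, upper = {-1/2, 3/2}, lower = {7}, C = 5/7. Verdict at x = 1: the half-integer Gauss pattern (I1) matches (x = 1; upper {-1/2, 3/2} half-integers, c = 7 in the evaluable pattern). Exact value: (2621440/1324323) / pi.

Key step: with t_0 = 5/7, striking the common factor k + 2/3 reduces the term (prefactor 5/7).
Consecutive-term ratio: r(k) = 1 * (k-1/2) (k+3/2) / [(k+7) (k+1)] - poly over poly, x = 1 from leading terms; C = 5/7 at k = 0.
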